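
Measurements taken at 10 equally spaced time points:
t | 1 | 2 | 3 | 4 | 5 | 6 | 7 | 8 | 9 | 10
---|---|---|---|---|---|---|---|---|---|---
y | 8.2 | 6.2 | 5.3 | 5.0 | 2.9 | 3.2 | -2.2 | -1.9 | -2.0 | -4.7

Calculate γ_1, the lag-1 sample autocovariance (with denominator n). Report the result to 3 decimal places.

Mean ȳ = (8.2 + 6.2 + 5.3 + 5.0 + 2.9 + 3.2 − 2.2 − 1.9 − 2.0 − 4.7)/10 = 2.0000
Σ_{t=1}^{9}(y_t−ȳ)(y_{t+1}−ȳ) = 107.3200
γ_1 = 107.3200 / 10 = 10.732

10.732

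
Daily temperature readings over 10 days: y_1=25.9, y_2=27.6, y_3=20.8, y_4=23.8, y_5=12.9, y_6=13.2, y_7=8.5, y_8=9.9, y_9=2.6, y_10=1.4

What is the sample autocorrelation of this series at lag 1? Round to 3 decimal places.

Mean ȳ = (25.9 + 27.6 + 20.8 + 23.8 + 12.9 + 13.2 + 8.5 + 9.9 + 2.6 + 1.4)/10 = 14.6600
Numerator Σ_{t=1}^{9}(y_t−ȳ)(y_{t+1}−ȳ) = 523.1364
Denominator Σ(y_t−ȳ)² = 802.1240
r_1 = 523.1364 / 802.1240 = 0.652

0.652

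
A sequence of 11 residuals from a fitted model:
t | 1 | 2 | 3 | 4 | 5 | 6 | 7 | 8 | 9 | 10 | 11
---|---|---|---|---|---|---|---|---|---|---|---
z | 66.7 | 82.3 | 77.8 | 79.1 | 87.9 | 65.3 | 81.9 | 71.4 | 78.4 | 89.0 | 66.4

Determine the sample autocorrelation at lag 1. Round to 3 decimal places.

Mean z̄ = (66.7 + 82.3 + 77.8 + 79.1 + 87.9 + 65.3 + 81.9 + 71.4 + 78.4 + 89.0 + 66.4)/11 = 76.9273
Numerator Σ_{t=1}^{10}(z_t−z̄)(z_{t+1}−z̄) = -354.8635
Denominator Σ(z_t−z̄)² = 708.5618
r_1 = -354.8635 / 708.5618 = -0.501

-0.501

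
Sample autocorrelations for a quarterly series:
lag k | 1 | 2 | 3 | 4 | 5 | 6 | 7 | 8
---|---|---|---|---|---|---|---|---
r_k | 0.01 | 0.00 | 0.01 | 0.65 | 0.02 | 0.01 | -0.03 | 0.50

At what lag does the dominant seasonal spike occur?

The largest autocorrelation is r_4 = 0.65, with a weaker echo at lag 8 (0.50); the remaining lags stay at or below 0.02.
The dominant spike at lag 4 indicates a seasonal period of 4.

4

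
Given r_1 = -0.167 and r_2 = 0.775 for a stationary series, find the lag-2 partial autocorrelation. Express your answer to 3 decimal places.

φ_{22} = (r_2 − r_1²) / (1 − r_1²)
r_1² = (-0.167)² = 0.027889
Numerator = 0.775 − 0.0279 = 0.7471; denominator = 1 − 0.0279 = 0.9721
φ_{22} = 0.7471 / 0.9721 = 0.769

0.769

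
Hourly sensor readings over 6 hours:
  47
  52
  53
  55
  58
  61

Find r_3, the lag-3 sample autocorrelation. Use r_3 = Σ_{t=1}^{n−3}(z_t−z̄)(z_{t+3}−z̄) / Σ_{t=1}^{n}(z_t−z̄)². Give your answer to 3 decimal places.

Mean z̄ = (47 + 52 + 53 + 55 + 58 + 61)/6 = 54.3333
Deviations from mean: -7.3333, -2.3333, -1.3333, 0.6667, 3.6667, 6.6667
Σ(z_t−z̄)(z_{t+3}−z̄) = (-4.8889) + (-8.5556) + (-8.8889) = -22.3333
Denominator Σ(z_t−z̄)² = 119.3333
r_3 = -22.3333 / 119.3333 = -0.187

-0.187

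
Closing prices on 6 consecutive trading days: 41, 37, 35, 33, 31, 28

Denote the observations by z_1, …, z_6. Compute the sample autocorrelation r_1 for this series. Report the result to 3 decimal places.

0.419

Mean z̄ = (41 + 37 + 35 + 33 + 31 + 28)/6 = 34.1667
Deviations from mean: 6.8333, 2.8333, 0.8333, -1.1667, -3.1667, -6.1667
Σ(z_t−z̄)(z_{t+1}−z̄) = (19.3611) + (2.3611) + (-0.9722) + (3.6944) + (19.5278) = 43.9722
Denominator Σ(z_t−z̄)² = 104.8333
r_1 = 43.9722 / 104.8333 = 0.419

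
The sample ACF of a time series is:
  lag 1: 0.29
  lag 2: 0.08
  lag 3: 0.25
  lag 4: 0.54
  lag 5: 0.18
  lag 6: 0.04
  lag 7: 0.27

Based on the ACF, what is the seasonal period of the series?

4

The largest autocorrelation is r_4 = 0.54; the remaining lags stay at or below 0.29. The elevated value at lag 1 (0.29), dropping to 0.08 at lag 2, reflects decaying short-term dependence rather than seasonality.
The dominant spike at lag 4 indicates a seasonal period of 4.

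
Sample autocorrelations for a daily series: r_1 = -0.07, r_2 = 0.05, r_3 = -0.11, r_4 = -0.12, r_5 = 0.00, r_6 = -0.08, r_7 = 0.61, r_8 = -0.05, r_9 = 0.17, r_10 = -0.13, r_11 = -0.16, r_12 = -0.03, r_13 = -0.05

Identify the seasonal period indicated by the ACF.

7

The largest autocorrelation is r_7 = 0.61; the remaining lags stay at or below 0.17.
The dominant spike at lag 7 indicates a seasonal period of 7.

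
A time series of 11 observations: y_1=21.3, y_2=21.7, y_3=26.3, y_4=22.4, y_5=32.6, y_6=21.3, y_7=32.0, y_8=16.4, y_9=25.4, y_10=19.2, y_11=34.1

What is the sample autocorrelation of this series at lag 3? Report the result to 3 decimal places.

Mean ȳ = (21.3 + 21.7 + 26.3 + 22.4 + 32.6 + 21.3 + 32.0 + 16.4 + 25.4 + 19.2 + 34.1)/11 = 24.7909
Numerator Σ_{t=1}^{8}(y_t−ȳ)(y_{t+3}−ȳ) = -224.3639
Denominator Σ(y_t−ȳ)² = 343.5691
r_3 = -224.3639 / 343.5691 = -0.653

-0.653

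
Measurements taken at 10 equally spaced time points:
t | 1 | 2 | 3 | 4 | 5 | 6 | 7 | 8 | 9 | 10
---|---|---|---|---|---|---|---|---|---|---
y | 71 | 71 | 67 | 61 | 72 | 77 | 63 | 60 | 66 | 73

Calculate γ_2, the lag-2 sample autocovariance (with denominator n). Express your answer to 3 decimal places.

Mean ȳ = (71 + 71 + 67 + 61 + 72 + 77 + 63 + 60 + 66 + 73)/10 = 68.1000
Σ_{t=1}^{8}(y_t−ȳ)(y_{t+2}−ȳ) = -212.2200
γ_2 = -212.2200 / 10 = -21.222

-21.222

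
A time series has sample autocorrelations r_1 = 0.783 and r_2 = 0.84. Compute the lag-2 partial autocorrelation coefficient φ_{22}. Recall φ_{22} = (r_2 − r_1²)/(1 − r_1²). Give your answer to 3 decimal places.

φ_{22} = (r_2 − r_1²) / (1 − r_1²)
r_1² = (0.783)² = 0.613089
Numerator = 0.84 − 0.6131 = 0.2269; denominator = 1 − 0.6131 = 0.3869
φ_{22} = 0.2269 / 0.3869 = 0.586

0.586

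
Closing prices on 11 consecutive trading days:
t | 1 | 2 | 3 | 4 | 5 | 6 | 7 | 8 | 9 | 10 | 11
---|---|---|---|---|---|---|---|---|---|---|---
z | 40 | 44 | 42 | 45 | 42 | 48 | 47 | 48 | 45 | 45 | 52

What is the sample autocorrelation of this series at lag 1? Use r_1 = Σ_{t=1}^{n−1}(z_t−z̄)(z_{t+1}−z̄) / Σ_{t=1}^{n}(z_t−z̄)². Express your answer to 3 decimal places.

0.093

Mean z̄ = (40 + 44 + 42 + 45 + 42 + 48 + 47 + 48 + 45 + 45 + 52)/11 = 45.2727
Numerator Σ_{t=1}^{10}(z_t−z̄)(z_{t+1}−z̄) = 10.6529
Denominator Σ(z_t−z̄)² = 114.1818
r_1 = 10.6529 / 114.1818 = 0.093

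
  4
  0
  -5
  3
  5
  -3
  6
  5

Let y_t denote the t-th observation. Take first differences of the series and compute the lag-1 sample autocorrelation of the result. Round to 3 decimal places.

-0.400

First differences Δy: -4, -5, 8, 2, -8, 9, -1
Mean of differences = 0.1429
Numerator Σ(Δy_t−Δȳ)(Δy_{t+1}−Δȳ) = -101.8776
Denominator Σ(Δy_t−Δȳ)² = 254.8571
r_1(Δy) = -101.8776 / 254.8571 = -0.400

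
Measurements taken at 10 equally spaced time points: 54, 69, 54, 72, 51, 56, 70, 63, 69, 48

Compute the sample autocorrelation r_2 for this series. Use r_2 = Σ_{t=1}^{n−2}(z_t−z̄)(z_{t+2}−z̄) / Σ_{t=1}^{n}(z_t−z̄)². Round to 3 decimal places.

Mean z̄ = (54 + 69 + 54 + 72 + 51 + 56 + 70 + 63 + 69 + 48)/10 = 60.6000
Numerator Σ_{t=1}^{8}(z_t−z̄)(z_{t+2}−z̄) = 97.6800
Denominator Σ(z_t−z̄)² = 724.4000
r_2 = 97.6800 / 724.4000 = 0.135

0.135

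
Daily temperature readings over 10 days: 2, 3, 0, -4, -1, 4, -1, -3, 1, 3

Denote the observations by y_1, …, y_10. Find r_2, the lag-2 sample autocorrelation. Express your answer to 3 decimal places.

-0.735

Mean ȳ = (2 + 3 + 0 − 4 − 1 + 4 − 1 − 3 + 1 + 3)/10 = 0.4000
Numerator Σ_{t=1}^{8}(y_t−ȳ)(y_{t+2}−ȳ) = -47.3200
Denominator Σ(y_t−ȳ)² = 64.4000
r_2 = -47.3200 / 64.4000 = -0.735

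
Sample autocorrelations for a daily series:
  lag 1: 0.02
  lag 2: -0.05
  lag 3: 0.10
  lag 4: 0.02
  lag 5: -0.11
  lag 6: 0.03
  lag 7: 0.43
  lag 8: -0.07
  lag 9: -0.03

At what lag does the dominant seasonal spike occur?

7

The largest autocorrelation is r_7 = 0.43; the remaining lags stay at or below 0.10.
The dominant spike at lag 7 indicates a seasonal period of 7.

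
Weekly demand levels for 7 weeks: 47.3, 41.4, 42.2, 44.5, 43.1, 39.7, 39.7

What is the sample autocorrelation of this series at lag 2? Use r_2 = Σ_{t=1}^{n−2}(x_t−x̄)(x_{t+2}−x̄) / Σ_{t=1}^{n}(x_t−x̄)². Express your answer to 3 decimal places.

-0.253

Mean x̄ = (47.3 + 41.4 + 42.2 + 44.5 + 43.1 + 39.7 + 39.7)/7 = 42.5571
Deviations from mean: 4.7429, -1.1571, -0.3571, 1.9429, 0.5429, -2.8571, -2.8571
Numerator Σ_{t=1}^{5}(x_t−x̄)(x_{t+2}−x̄) = -11.2380
Denominator Σ(x_t−x̄)² = 44.3571
r_2 = -11.2380 / 44.3571 = -0.253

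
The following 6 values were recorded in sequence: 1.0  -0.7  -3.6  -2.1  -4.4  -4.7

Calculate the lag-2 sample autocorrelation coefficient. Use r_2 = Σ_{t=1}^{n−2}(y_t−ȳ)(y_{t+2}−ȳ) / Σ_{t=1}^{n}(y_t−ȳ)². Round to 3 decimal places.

-0.074

Mean ȳ = (1.0 − 0.7 − 3.6 − 2.1 − 4.4 − 4.7)/6 = -2.4167
Deviations from mean: 3.4167, 1.7167, -1.1833, 0.3167, -1.9833, -2.2833
Numerator Σ_{t=1}^{4}(y_t−ȳ)(y_{t+2}−ȳ) = -1.8756
Denominator Σ(y_t−ȳ)² = 25.2683
r_2 = -1.8756 / 25.2683 = -0.074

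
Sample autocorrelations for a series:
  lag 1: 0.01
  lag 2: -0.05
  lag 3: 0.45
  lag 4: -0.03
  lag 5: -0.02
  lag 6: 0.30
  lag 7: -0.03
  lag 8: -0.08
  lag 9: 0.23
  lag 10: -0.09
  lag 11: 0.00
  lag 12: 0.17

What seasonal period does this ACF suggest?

The largest autocorrelation is r_3 = 0.45, with weaker echoes at lags 6 (0.30), 9 (0.23) and 12 (0.17); the remaining lags stay at or below 0.01.
The dominant spike at lag 3 indicates a seasonal period of 3.

3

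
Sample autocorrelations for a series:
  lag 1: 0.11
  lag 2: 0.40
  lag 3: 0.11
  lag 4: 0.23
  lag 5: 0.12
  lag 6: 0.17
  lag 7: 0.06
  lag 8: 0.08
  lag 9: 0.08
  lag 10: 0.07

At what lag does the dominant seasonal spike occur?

2

The largest autocorrelation is r_2 = 0.40, with weaker echoes at lags 4 (0.23) and 6 (0.17); the remaining lags stay at or below 0.12.
The dominant spike at lag 2 indicates a seasonal period of 2.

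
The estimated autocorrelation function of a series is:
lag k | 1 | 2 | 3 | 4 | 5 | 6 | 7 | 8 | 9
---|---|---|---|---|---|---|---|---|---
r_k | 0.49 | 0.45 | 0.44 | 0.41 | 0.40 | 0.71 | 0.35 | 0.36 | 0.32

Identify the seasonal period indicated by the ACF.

The largest autocorrelation is r_6 = 0.71; the remaining lags stay at or below 0.49. The elevated value at lag 1 (0.49), dropping to 0.45 at lag 2, reflects decaying short-term dependence rather than seasonality.
The dominant spike at lag 6 indicates a seasonal period of 6.

6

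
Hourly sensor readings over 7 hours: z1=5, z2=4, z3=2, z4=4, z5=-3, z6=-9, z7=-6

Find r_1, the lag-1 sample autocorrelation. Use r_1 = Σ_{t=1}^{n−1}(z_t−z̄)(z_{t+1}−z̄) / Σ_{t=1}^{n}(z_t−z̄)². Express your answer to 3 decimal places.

0.560

Mean z̄ = (5 + 4 + 2 + 4 − 3 − 9 − 6)/7 = -0.4286
Σ(z_t−z̄)(z_{t+1}−z̄) = (24.0408) + (10.7551) + (10.7551) + (-11.3878) + (22.0408) + (47.7551) = 103.9592
Denominator Σ(z_t−z̄)² = 185.7143
r_1 = 103.9592 / 185.7143 = 0.560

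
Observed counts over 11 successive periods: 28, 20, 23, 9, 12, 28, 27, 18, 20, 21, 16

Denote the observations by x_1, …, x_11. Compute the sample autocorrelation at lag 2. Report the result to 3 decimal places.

Mean x̄ = (28 + 20 + 23 + 9 + 12 + 28 + 27 + 18 + 20 + 21 + 16)/11 = 20.1818
Numerator Σ_{t=1}^{9}(x_t−x̄)(x_{t+2}−x̄) = -161.5207
Denominator Σ(x_t−x̄)² = 391.6364
r_2 = -161.5207 / 391.6364 = -0.412

-0.412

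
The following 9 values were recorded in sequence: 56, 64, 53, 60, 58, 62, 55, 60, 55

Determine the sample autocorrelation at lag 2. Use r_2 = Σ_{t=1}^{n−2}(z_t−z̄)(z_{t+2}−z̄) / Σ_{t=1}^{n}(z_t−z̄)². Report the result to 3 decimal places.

Mean z̄ = (56 + 64 + 53 + 60 + 58 + 62 + 55 + 60 + 55)/9 = 58.1111
Σ(z_t−z̄)(z_{t+2}−z̄) = (10.7901) + (11.1235) + (0.5679) + (7.3457) + (0.3457) + (7.3457) + (9.6790) = 47.1975
Denominator Σ(z_t−z̄)² = 106.8889
r_2 = 47.1975 / 106.8889 = 0.442

0.442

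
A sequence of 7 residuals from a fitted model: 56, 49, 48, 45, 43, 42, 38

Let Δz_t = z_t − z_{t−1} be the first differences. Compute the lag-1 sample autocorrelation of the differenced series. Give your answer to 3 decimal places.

-0.308

First differences Δz: -7, -1, -3, -2, -1, -4
Mean of differences = -3.0000
Numerator Σ(Δz_t−Δz̄)(Δz_{t+1}−Δz̄) = -8.0000
Denominator Σ(Δz_t−Δz̄)² = 26.0000
r_1(Δz) = -8.0000 / 26.0000 = -0.308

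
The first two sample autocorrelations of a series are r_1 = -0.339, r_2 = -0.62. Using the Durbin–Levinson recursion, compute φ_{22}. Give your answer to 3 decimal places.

φ_{22} = (r_2 − r_1²) / (1 − r_1²)
r_1² = (-0.339)² = 0.114921
Numerator = -0.62 − 0.1149 = -0.7349; denominator = 1 − 0.1149 = 0.8851
φ_{22} = -0.7349 / 0.8851 = -0.830

-0.830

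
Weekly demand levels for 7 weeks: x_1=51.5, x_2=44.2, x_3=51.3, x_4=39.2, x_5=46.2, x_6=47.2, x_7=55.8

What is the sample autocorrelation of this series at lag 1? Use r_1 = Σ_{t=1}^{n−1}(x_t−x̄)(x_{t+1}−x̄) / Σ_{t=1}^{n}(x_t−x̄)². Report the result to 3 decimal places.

-0.250

Mean x̄ = (51.5 + 44.2 + 51.3 + 39.2 + 46.2 + 47.2 + 55.8)/7 = 47.9143
Deviations from mean: 3.5857, -3.7143, 3.3857, -8.7143, -1.7143, -0.7143, 7.8857
Numerator Σ_{t=1}^{6}(x_t−x̄)(x_{t+1}−x̄) = -44.8673
Denominator Σ(x_t−x̄)² = 179.6886
r_1 = -44.8673 / 179.6886 = -0.250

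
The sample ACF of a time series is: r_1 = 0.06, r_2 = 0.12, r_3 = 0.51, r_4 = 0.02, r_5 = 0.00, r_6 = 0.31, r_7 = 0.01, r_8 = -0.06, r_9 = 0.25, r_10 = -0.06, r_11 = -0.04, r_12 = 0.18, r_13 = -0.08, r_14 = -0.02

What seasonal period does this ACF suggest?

3

The largest autocorrelation is r_3 = 0.51, with weaker echoes at lags 6 (0.31), 9 (0.25) and 12 (0.18); the remaining lags stay at or below 0.12.
The dominant spike at lag 3 indicates a seasonal period of 3.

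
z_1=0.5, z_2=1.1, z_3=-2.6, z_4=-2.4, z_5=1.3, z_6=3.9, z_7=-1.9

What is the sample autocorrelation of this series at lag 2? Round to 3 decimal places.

-0.557

Mean z̄ = (0.5 + 1.1 − 2.6 − 2.4 + 1.3 + 3.9 − 1.9)/7 = -0.0143
Deviations from mean: 0.5143, 1.1143, -2.5857, -2.3857, 1.3143, 3.9143, -1.8857
Numerator Σ_{t=1}^{5}(z_t−z̄)(z_{t+2}−z̄) = -19.2033
Denominator Σ(z_t−z̄)² = 34.4886
r_2 = -19.2033 / 34.4886 = -0.557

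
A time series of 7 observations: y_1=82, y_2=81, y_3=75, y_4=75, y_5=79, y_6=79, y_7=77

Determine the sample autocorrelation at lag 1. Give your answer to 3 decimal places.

Mean ȳ = (82 + 81 + 75 + 75 + 79 + 79 + 77)/7 = 78.2857
Numerator Σ_{t=1}^{6}(y_t−ȳ)(y_{t+1}−ȳ) = 9.2041
Denominator Σ(y_t−ȳ)² = 45.4286
r_1 = 9.2041 / 45.4286 = 0.203

0.203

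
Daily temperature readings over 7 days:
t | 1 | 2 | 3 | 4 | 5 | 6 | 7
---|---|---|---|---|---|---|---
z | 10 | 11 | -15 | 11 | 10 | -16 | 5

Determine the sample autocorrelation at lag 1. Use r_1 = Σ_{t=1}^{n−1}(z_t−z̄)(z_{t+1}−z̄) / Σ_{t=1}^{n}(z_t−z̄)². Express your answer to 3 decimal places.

-0.392

Mean z̄ = (10 + 11 − 15 + 11 + 10 − 16 + 5)/7 = 2.2857
Deviations from mean: 7.7143, 8.7143, -17.2857, 8.7143, 7.7143, -18.2857, 2.7143
Numerator Σ_{t=1}^{6}(z_t−z̄)(z_{t+1}−z̄) = -357.5102
Denominator Σ(z_t−z̄)² = 911.4286
r_1 = -357.5102 / 911.4286 = -0.392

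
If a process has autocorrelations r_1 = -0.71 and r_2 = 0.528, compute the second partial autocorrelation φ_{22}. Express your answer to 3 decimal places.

φ_{22} = (r_2 − r_1²) / (1 − r_1²)
r_1² = (-0.71)² = 0.5041
Numerator = 0.528 − 0.5041 = 0.0239; denominator = 1 − 0.5041 = 0.4959
φ_{22} = 0.0239 / 0.4959 = 0.048

0.048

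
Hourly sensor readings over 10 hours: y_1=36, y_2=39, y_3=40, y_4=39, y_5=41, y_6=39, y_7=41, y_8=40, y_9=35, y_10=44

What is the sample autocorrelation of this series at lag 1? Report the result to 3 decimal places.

Mean ȳ = (36 + 39 + 40 + 39 + 41 + 39 + 41 + 40 + 35 + 44)/10 = 39.4000
Numerator Σ_{t=1}^{9}(y_t−ȳ)(y_{t+1}−ȳ) = -22.9600
Denominator Σ(y_t−ȳ)² = 58.4000
r_1 = -22.9600 / 58.4000 = -0.393

-0.393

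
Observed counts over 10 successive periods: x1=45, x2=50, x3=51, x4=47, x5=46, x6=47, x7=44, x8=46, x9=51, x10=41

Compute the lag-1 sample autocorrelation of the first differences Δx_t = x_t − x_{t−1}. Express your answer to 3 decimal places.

-0.248

First differences Δx: 5, 1, -4, -1, 1, -3, 2, 5, -10
Mean of differences = -0.4444
Numerator Σ(Δx_t−Δx̄)(Δx_{t+1}−Δx̄) = -44.7531
Denominator Σ(Δx_t−Δx̄)² = 180.2222
r_1(Δx) = -44.7531 / 180.2222 = -0.248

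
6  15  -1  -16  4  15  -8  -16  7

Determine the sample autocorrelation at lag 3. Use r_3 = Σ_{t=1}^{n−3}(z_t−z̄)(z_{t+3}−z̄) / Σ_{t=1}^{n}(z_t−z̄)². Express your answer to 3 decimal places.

Mean z̄ = (6 + 15 − 1 − 16 + 4 + 15 − 8 − 16 + 7)/9 = 0.6667
Σ(z_t−z̄)(z_{t+3}−z̄) = (-88.8889) + (47.7778) + (-23.8889) + (144.4444) + (-55.5556) + (90.7778) = 114.6667
Denominator Σ(z_t−z̄)² = 1124.0000
r_3 = 114.6667 / 1124.0000 = 0.102

0.102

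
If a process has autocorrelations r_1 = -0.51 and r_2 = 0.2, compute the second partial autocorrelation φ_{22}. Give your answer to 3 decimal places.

φ_{22} = (r_2 − r_1²) / (1 − r_1²)
r_1² = (-0.51)² = 0.2601
Numerator = 0.2 − 0.2601 = -0.0601; denominator = 1 − 0.2601 = 0.7399
φ_{22} = -0.0601 / 0.7399 = -0.081

-0.081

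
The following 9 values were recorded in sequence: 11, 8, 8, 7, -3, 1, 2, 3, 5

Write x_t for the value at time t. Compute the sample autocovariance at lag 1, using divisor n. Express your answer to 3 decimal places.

7.099

Mean x̄ = (11 + 8 + 8 + 7 − 3 + 1 + 2 + 3 + 5)/9 = 4.6667
Σ_{t=1}^{8}(x_t−x̄)(x_{t+1}−x̄) = 63.8889
γ_1 = 63.8889 / 9 = 7.099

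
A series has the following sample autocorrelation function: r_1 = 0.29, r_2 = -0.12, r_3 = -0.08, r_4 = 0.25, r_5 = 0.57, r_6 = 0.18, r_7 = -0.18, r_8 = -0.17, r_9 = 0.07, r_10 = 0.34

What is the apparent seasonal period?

The largest autocorrelation is r_5 = 0.57, with a weaker echo at lag 10 (0.34); the remaining lags stay at or below 0.29.
The dominant spike at lag 5 indicates a seasonal period of 5.

5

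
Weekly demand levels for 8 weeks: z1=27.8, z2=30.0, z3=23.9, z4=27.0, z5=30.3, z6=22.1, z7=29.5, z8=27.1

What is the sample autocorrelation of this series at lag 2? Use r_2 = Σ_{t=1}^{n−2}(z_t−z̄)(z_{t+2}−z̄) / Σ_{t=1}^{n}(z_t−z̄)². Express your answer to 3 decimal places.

-0.067

Mean z̄ = (27.8 + 30.0 + 23.9 + 27.0 + 30.3 + 22.1 + 29.5 + 27.1)/8 = 27.2125
Deviations from mean: 0.5875, 2.7875, -3.3125, -0.2125, 3.0875, -5.1125, 2.2875, -0.1125
Σ(z_t−z̄)(z_{t+2}−z̄) = (-1.9461) + (-0.5923) + (-10.2273) + (1.0864) + (7.0627) + (0.5752) = -4.0416
Denominator Σ(z_t−z̄)² = 60.0488
r_2 = -4.0416 / 60.0488 = -0.067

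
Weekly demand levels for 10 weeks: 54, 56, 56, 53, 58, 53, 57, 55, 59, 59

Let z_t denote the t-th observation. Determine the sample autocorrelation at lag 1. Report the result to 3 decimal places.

Mean z̄ = (54 + 56 + 56 + 53 + 58 + 53 + 57 + 55 + 59 + 59)/10 = 56.0000
Numerator Σ_{t=1}^{9}(z_t−z̄)(z_{t+1}−z̄) = -10.0000
Denominator Σ(z_t−z̄)² = 46.0000
r_1 = -10.0000 / 46.0000 = -0.217

-0.217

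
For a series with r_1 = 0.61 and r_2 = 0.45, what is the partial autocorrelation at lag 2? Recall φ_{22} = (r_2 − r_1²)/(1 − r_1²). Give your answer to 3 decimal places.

0.124

φ_{22} = (r_2 − r_1²) / (1 − r_1²)
r_1² = (0.61)² = 0.3721
Numerator = 0.45 − 0.3721 = 0.0779; denominator = 1 − 0.3721 = 0.6279
φ_{22} = 0.0779 / 0.6279 = 0.124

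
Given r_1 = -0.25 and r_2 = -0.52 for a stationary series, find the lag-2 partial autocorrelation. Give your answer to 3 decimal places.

-0.621

φ_{22} = (r_2 − r_1²) / (1 − r_1²)
r_1² = (-0.25)² = 0.0625
Numerator = -0.52 − 0.0625 = -0.5825; denominator = 1 − 0.0625 = 0.9375
φ_{22} = -0.5825 / 0.9375 = -0.621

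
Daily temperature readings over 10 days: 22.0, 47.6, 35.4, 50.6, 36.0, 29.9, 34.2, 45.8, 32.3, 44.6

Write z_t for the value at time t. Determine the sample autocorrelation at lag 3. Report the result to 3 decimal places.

-0.330

Mean z̄ = (22.0 + 47.6 + 35.4 + 50.6 + 36.0 + 29.9 + 34.2 + 45.8 + 32.3 + 44.6)/10 = 37.8400
Σ(z_t−z̄)(z_{t+3}−z̄) = (-202.1184) + (-17.9584) + (19.3736) + (-46.4464) + (-14.6464) + (43.9876) + (-24.6064) = -242.4148
Denominator Σ(z_t−z̄)² = 734.3640
r_3 = -242.4148 / 734.3640 = -0.330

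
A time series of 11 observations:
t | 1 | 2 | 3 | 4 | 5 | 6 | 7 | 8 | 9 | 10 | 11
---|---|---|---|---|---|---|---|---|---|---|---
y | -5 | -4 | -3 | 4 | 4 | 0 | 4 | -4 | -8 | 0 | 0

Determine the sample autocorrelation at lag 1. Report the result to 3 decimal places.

Mean ȳ = (-5 − 4 − 3 + 4 + 4 + 0 + 4 − 4 − 8 + 0 + 0)/11 = -1.0909
Numerator Σ_{t=1}^{10}(y_t−ȳ)(y_{t+1}−ȳ) = 43.1736
Denominator Σ(y_t−ȳ)² = 164.9091
r_1 = 43.1736 / 164.9091 = 0.262

0.262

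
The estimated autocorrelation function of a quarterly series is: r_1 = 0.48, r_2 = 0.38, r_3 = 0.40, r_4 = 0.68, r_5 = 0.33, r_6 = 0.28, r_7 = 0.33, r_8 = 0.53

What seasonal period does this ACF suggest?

4

The largest autocorrelation is r_4 = 0.68, with a weaker echo at lag 8 (0.53); the remaining lags stay at or below 0.48. The elevated value at lag 1 (0.48), dropping to 0.38 at lag 2, reflects decaying short-term dependence rather than seasonality.
The dominant spike at lag 4 indicates a seasonal period of 4.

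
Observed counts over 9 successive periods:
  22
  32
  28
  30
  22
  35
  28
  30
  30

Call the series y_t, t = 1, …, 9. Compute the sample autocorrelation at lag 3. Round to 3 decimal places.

-0.250

Mean ȳ = (22 + 32 + 28 + 30 + 22 + 35 + 28 + 30 + 30)/9 = 28.5556
Numerator Σ_{t=1}^{6}(y_t−ȳ)(y_{t+3}−ȳ) = -36.5926
Denominator Σ(y_t−ȳ)² = 146.2222
r_3 = -36.5926 / 146.2222 = -0.250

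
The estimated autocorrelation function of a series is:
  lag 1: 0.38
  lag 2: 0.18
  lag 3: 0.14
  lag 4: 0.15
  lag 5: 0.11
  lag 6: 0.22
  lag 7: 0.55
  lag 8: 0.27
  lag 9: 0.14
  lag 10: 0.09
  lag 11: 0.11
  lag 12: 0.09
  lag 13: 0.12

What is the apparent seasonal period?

The largest autocorrelation is r_7 = 0.55; the remaining lags stay at or below 0.38. The elevated value at lag 1 (0.38), dropping to 0.18 at lag 2, reflects decaying short-term dependence rather than seasonality.
The dominant spike at lag 7 indicates a seasonal period of 7.

7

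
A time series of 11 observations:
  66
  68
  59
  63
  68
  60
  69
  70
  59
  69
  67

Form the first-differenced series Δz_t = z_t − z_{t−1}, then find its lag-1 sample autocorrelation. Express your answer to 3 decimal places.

-0.560

First differences Δz: 2, -9, 4, 5, -8, 9, 1, -11, 10, -2
Mean of differences = 0.1000
Numerator Σ(Δz_t−Δz̄)(Δz_{t+1}−Δz̄) = -278.1100
Denominator Σ(Δz_t−Δz̄)² = 496.9000
r_1(Δz) = -278.1100 / 496.9000 = -0.560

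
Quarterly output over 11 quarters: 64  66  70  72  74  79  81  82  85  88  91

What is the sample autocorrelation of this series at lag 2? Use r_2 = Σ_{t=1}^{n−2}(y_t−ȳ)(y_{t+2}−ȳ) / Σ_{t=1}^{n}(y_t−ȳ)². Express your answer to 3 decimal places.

Mean ȳ = (64 + 66 + 70 + 72 + 74 + 79 + 81 + 82 + 85 + 88 + 91)/11 = 77.4545
Numerator Σ_{t=1}^{9}(y_t−ȳ)(y_{t+2}−ȳ) = 351.7686
Denominator Σ(y_t−ȳ)² = 796.7273
r_2 = 351.7686 / 796.7273 = 0.442

0.442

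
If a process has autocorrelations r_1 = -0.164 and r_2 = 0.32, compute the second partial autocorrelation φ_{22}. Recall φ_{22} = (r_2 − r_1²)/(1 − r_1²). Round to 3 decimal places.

0.301

φ_{22} = (r_2 − r_1²) / (1 − r_1²)
r_1² = (-0.164)² = 0.026896
Numerator = 0.32 − 0.0269 = 0.2931; denominator = 1 − 0.0269 = 0.9731
φ_{22} = 0.2931 / 0.9731 = 0.301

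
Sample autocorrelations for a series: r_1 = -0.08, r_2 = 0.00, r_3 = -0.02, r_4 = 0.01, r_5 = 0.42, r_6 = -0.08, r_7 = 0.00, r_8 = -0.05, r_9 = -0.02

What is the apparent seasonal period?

The largest autocorrelation is r_5 = 0.42; the remaining lags stay at or below 0.01.
The dominant spike at lag 5 indicates a seasonal period of 5.

5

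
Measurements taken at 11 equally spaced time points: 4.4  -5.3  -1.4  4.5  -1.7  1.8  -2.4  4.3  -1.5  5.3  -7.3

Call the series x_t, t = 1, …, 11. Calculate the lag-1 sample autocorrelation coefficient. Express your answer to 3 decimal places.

-0.549

Mean x̄ = (4.4 − 5.3 − 1.4 + 4.5 − 1.7 + 1.8 − 2.4 + 4.3 − 1.5 + 5.3 − 7.3)/11 = 0.0636
Numerator Σ_{t=1}^{10}(x_t−x̄)(x_{t+1}−x̄) = -100.8731
Denominator Σ(x_t−x̄)² = 183.6255
r_1 = -100.8731 / 183.6255 = -0.549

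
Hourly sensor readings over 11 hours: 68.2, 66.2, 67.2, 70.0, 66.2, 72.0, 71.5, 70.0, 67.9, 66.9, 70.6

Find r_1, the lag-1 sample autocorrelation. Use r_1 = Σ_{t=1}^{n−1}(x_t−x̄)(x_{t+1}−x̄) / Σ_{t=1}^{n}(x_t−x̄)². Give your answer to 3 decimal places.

0.032

Mean x̄ = (68.2 + 66.2 + 67.2 + 70.0 + 66.2 + 72.0 + 71.5 + 70.0 + 67.9 + 66.9 + 70.6)/11 = 68.7909
Numerator Σ_{t=1}^{10}(x_t−x̄)(x_{t+1}−x̄) = 1.4381
Denominator Σ(x_t−x̄)² = 44.5091
r_1 = 1.4381 / 44.5091 = 0.032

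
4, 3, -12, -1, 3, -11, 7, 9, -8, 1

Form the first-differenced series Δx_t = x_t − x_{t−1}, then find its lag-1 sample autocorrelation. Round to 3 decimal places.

First differences Δx: -1, -15, 11, 4, -14, 18, 2, -17, 9
Mean of differences = -0.3333
Numerator Σ(Δx_t−Δx̄)(Δx_{t+1}−Δx̄) = -568.7778
Denominator Σ(Δx_t−Δx̄)² = 1256.0000
r_1(Δx) = -568.7778 / 1256.0000 = -0.453

-0.453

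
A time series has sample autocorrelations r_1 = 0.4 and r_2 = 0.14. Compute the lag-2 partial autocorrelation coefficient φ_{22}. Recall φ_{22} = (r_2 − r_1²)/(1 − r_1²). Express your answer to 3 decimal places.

-0.024

φ_{22} = (r_2 − r_1²) / (1 − r_1²)
r_1² = (0.4)² = 0.16
Numerator = 0.14 − 0.1600 = -0.0200; denominator = 1 − 0.1600 = 0.8400
φ_{22} = -0.0200 / 0.8400 = -0.024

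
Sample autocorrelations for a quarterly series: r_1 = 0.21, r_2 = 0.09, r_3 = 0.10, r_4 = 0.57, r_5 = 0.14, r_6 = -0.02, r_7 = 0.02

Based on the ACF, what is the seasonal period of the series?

The largest autocorrelation is r_4 = 0.57; the remaining lags stay at or below 0.21. The elevated value at lag 1 (0.21), dropping to 0.09 at lag 2, reflects decaying short-term dependence rather than seasonality.
The dominant spike at lag 4 indicates a seasonal period of 4.

4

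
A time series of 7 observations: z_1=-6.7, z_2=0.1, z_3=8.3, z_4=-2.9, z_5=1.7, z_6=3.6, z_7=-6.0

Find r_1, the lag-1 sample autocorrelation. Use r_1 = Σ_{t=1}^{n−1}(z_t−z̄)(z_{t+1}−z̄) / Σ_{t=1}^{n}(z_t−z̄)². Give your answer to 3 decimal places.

-0.239

Mean z̄ = (-6.7 + 0.1 + 8.3 − 2.9 + 1.7 + 3.6 − 6.0)/7 = -0.2714
Deviations from mean: -6.4286, 0.3714, 8.5714, -2.6286, 1.9714, 3.8714, -5.7286
Numerator Σ_{t=1}^{6}(z_t−z̄)(z_{t+1}−z̄) = -41.4622
Denominator Σ(z_t−z̄)² = 173.5343
r_1 = -41.4622 / 173.5343 = -0.239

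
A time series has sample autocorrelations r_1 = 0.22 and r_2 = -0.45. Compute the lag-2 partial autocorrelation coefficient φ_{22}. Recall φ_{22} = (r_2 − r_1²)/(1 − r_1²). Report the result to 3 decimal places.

φ_{22} = (r_2 − r_1²) / (1 − r_1²)
r_1² = (0.22)² = 0.0484
Numerator = -0.45 − 0.0484 = -0.4984; denominator = 1 − 0.0484 = 0.9516
φ_{22} = -0.4984 / 0.9516 = -0.524

-0.524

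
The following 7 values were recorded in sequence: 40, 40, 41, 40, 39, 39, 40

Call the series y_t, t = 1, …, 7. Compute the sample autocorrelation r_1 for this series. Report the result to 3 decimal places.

Mean ȳ = (40 + 40 + 41 + 40 + 39 + 39 + 40)/7 = 39.8571
Deviations from mean: 0.1429, 0.1429, 1.1429, 0.1429, -0.8571, -0.8571, 0.1429
Numerator Σ_{t=1}^{6}(y_t−ȳ)(y_{t+1}−ȳ) = 0.8367
Denominator Σ(y_t−ȳ)² = 2.8571
r_1 = 0.8367 / 2.8571 = 0.293

0.293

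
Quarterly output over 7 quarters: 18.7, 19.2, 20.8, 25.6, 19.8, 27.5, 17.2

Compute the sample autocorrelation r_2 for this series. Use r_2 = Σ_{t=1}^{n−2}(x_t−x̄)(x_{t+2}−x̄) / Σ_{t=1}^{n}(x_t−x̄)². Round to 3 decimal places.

Mean x̄ = (18.7 + 19.2 + 20.8 + 25.6 + 19.8 + 27.5 + 17.2)/7 = 21.2571
Deviations from mean: -2.5571, -2.0571, -0.4571, 4.3429, -1.4571, 6.2429, -4.0571
Σ(x_t−x̄)(x_{t+2}−x̄) = (1.1690) + (-8.9339) + (0.6661) + (27.1118) + (5.9118) = 25.9249
Denominator Σ(x_t−x̄)² = 87.3971
r_2 = 25.9249 / 87.3971 = 0.297

0.297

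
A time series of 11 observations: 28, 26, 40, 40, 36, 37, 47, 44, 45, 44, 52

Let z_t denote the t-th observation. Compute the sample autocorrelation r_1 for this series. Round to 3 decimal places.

0.447

Mean z̄ = (28 + 26 + 40 + 40 + 36 + 37 + 47 + 44 + 45 + 44 + 52)/11 = 39.9091
Numerator Σ_{t=1}^{10}(z_t−z̄)(z_{t+1}−z̄) = 274.9008
Denominator Σ(z_t−z̄)² = 614.9091
r_1 = 274.9008 / 614.9091 = 0.447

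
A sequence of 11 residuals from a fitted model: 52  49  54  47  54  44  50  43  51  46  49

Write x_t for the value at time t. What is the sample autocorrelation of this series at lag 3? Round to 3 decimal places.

Mean x̄ = (52 + 49 + 54 + 47 + 54 + 44 + 50 + 43 + 51 + 46 + 49)/11 = 49.0000
Numerator Σ_{t=1}^{8}(x_t−x̄)(x_{t+3}−x̄) = -76.0000
Denominator Σ(x_t−x̄)² = 138.0000
r_3 = -76.0000 / 138.0000 = -0.551

-0.551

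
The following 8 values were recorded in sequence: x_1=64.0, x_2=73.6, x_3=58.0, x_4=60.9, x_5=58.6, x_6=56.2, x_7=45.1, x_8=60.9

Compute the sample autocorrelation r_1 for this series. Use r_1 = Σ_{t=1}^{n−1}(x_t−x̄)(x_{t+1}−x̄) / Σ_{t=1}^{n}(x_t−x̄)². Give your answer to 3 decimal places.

0.158

Mean x̄ = (64.0 + 73.6 + 58.0 + 60.9 + 58.6 + 56.2 + 45.1 + 60.9)/8 = 59.6625
Deviations from mean: 4.3375, 13.9375, -1.6625, 1.2375, -1.0625, -3.4625, -14.5625, 1.2375
Numerator Σ_{t=1}^{7}(x_t−x̄)(x_{t+1}−x̄) = 69.9911
Denominator Σ(x_t−x̄)² = 444.0788
r_1 = 69.9911 / 444.0788 = 0.158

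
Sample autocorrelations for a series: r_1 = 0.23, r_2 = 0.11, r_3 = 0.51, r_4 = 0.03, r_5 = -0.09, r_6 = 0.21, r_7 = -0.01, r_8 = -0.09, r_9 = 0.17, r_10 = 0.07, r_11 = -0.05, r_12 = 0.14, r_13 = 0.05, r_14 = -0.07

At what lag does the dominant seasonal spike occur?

The largest autocorrelation is r_3 = 0.51; the remaining lags stay at or below 0.23. The elevated value at lag 1 (0.23), dropping to 0.11 at lag 2, reflects decaying short-term dependence rather than seasonality.
The dominant spike at lag 3 indicates a seasonal period of 3.

3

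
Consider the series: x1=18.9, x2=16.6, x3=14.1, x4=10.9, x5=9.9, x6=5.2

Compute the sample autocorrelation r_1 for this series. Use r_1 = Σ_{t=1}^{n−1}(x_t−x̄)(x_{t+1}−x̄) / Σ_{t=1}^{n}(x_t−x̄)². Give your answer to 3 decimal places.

Mean x̄ = (18.9 + 16.6 + 14.1 + 10.9 + 9.9 + 5.2)/6 = 12.6000
Deviations from mean: 6.3000, 4.0000, 1.5000, -1.7000, -2.7000, -7.4000
Σ(x_t−x̄)(x_{t+1}−x̄) = (25.2000) + (6.0000) + (-2.5500) + (4.5900) + (19.9800) = 53.2200
Denominator Σ(x_t−x̄)² = 122.8800
r_1 = 53.2200 / 122.8800 = 0.433

0.433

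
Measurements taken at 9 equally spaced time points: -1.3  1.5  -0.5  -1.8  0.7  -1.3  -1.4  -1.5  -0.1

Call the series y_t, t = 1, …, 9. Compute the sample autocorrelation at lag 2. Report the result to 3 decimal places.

Mean ȳ = (-1.3 + 1.5 − 0.5 − 1.8 + 0.7 − 1.3 − 1.4 − 1.5 − 0.1)/9 = -0.6333
Numerator Σ_{t=1}^{7}(y_t−ȳ)(y_{t+2}−ȳ) = -2.4756
Denominator Σ(y_t−ȳ)² = 10.2200
r_2 = -2.4756 / 10.2200 = -0.242

-0.242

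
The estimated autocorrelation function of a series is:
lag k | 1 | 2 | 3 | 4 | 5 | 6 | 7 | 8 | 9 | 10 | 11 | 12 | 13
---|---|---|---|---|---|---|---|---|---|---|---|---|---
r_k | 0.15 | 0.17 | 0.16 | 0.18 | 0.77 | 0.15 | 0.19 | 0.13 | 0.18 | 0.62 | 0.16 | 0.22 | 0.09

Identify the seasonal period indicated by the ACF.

5

The largest autocorrelation is r_5 = 0.77, with a weaker echo at lag 10 (0.62); the remaining lags stay at or below 0.22.
The dominant spike at lag 5 indicates a seasonal period of 5.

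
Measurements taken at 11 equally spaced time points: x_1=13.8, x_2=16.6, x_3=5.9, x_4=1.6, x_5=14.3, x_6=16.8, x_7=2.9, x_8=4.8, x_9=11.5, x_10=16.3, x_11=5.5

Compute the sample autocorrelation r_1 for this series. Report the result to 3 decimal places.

-0.036

Mean x̄ = (13.8 + 16.6 + 5.9 + 1.6 + 14.3 + 16.8 + 2.9 + 4.8 + 11.5 + 16.3 + 5.5)/11 = 10.0000
Numerator Σ_{t=1}^{10}(x_t−x̄)(x_{t+1}−x̄) = -12.4800
Denominator Σ(x_t−x̄)² = 349.7400
r_1 = -12.4800 / 349.7400 = -0.036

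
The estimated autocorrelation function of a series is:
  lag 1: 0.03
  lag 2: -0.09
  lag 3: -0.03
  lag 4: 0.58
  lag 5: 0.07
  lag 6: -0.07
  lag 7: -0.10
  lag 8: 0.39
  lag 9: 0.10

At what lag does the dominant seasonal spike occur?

4

The largest autocorrelation is r_4 = 0.58, with a weaker echo at lag 8 (0.39); the remaining lags stay at or below 0.10.
The dominant spike at lag 4 indicates a seasonal period of 4.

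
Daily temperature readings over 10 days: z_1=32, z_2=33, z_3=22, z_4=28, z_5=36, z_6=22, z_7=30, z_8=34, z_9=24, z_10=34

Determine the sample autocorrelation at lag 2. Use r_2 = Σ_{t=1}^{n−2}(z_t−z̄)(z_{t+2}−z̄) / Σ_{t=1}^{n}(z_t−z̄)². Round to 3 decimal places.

-0.302

Mean z̄ = (32 + 33 + 22 + 28 + 36 + 22 + 30 + 34 + 24 + 34)/10 = 29.5000
Numerator Σ_{t=1}^{8}(z_t−z̄)(z_{t+2}−z̄) = -74.5000
Denominator Σ(z_t−z̄)² = 246.5000
r_2 = -74.5000 / 246.5000 = -0.302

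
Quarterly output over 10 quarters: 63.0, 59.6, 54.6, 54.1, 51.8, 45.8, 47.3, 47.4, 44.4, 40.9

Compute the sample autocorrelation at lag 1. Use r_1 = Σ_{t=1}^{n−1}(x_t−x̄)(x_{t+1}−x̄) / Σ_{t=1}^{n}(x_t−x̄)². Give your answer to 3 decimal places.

0.605

Mean x̄ = (63.0 + 59.6 + 54.6 + 54.1 + 51.8 + 45.8 + 47.3 + 47.4 + 44.4 + 40.9)/10 = 50.8900
Numerator Σ_{t=1}^{9}(x_t−x̄)(x_{t+1}−x̄) = 266.2779
Denominator Σ(x_t−x̄)² = 440.3090
r_1 = 266.2779 / 440.3090 = 0.605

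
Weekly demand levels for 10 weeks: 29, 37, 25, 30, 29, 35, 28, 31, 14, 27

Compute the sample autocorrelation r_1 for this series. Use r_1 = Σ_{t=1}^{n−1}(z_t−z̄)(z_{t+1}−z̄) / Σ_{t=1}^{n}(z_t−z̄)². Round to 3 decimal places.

Mean z̄ = (29 + 37 + 25 + 30 + 29 + 35 + 28 + 31 + 14 + 27)/10 = 28.5000
Numerator Σ_{t=1}^{9}(z_t−z̄)(z_{t+1}−z̄) = -45.7500
Denominator Σ(z_t−z̄)² = 348.5000
r_1 = -45.7500 / 348.5000 = -0.131

-0.131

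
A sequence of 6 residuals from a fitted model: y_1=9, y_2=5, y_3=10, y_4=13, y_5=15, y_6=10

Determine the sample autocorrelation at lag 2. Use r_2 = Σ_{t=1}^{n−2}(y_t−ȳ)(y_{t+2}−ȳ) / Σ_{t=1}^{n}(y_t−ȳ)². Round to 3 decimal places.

-0.273

Mean ȳ = (9 + 5 + 10 + 13 + 15 + 10)/6 = 10.3333
Deviations from mean: -1.3333, -5.3333, -0.3333, 2.6667, 4.6667, -0.3333
Numerator Σ_{t=1}^{4}(y_t−ȳ)(y_{t+2}−ȳ) = -16.2222
Denominator Σ(y_t−ȳ)² = 59.3333
r_2 = -16.2222 / 59.3333 = -0.273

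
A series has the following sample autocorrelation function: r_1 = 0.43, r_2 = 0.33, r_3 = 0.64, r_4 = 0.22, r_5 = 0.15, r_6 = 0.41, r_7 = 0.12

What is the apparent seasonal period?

3

The largest autocorrelation is r_3 = 0.64; the remaining lags stay at or below 0.43. The elevated value at lag 1 (0.43), dropping to 0.33 at lag 2, reflects decaying short-term dependence rather than seasonality.
The dominant spike at lag 3 indicates a seasonal period of 3.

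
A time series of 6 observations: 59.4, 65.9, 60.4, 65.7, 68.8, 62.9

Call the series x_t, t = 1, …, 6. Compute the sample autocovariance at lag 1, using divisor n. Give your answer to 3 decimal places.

-3.020

Mean x̄ = (59.4 + 65.9 + 60.4 + 65.7 + 68.8 + 62.9)/6 = 63.8500
Deviations: -4.4500, 2.0500, -3.4500, 1.8500, 4.9500, -0.9500
Σ_{t=1}^{5}(x_t−x̄)(x_{t+1}−x̄) = -18.1225
γ_1 = -18.1225 / 6 = -3.020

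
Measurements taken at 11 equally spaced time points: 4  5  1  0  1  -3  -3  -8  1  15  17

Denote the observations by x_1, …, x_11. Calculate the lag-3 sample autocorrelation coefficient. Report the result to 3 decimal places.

Mean x̄ = (4 + 5 + 1 + 0 + 1 − 3 − 3 − 8 + 1 + 15 + 17)/11 = 2.7273
Numerator Σ_{t=1}^{8}(x_t−x̄)(x_{t+3}−x̄) = -176.8595
Denominator Σ(x_t−x̄)² = 558.1818
r_3 = -176.8595 / 558.1818 = -0.317

-0.317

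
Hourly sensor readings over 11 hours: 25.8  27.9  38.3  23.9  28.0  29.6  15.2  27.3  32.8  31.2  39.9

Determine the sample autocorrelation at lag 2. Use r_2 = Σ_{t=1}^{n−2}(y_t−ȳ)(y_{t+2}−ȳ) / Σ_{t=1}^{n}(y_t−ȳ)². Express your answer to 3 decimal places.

-0.083

Mean ȳ = (25.8 + 27.9 + 38.3 + 23.9 + 28.0 + 29.6 + 15.2 + 27.3 + 32.8 + 31.2 + 39.9)/11 = 29.0818
Numerator Σ_{t=1}^{9}(y_t−ȳ)(y_{t+2}−ȳ) = -37.8570
Denominator Σ(y_t−ȳ)² = 456.6564
r_2 = -37.8570 / 456.6564 = -0.083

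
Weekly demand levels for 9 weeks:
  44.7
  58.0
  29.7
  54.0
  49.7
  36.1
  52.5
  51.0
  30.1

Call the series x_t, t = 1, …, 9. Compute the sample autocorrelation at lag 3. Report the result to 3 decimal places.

Mean x̄ = (44.7 + 58.0 + 29.7 + 54.0 + 49.7 + 36.1 + 52.5 + 51.0 + 30.1)/9 = 45.0889
Σ(x_t−x̄)(x_{t+3}−x̄) = (-3.4654) + (59.5346) + (138.3290) + (66.0412) + (27.2568) + (134.7335) = 422.4296
Denominator Σ(x_t−x̄)² = 899.6689
r_3 = 422.4296 / 899.6689 = 0.470

0.470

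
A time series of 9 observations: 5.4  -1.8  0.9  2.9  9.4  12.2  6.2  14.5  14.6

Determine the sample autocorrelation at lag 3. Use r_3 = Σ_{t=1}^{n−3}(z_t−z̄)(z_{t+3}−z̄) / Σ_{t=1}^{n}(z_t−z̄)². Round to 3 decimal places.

0.050

Mean z̄ = (5.4 − 1.8 + 0.9 + 2.9 + 9.4 + 12.2 + 6.2 + 14.5 + 14.6)/9 = 7.1444
Σ(z_t−z̄)(z_{t+3}−z̄) = (7.4042) + (-20.1747) + (-31.5691) + (4.0086) + (16.5909) + (37.6920) = 13.9519
Denominator Σ(z_t−z̄)² = 281.2822
r_3 = 13.9519 / 281.2822 = 0.050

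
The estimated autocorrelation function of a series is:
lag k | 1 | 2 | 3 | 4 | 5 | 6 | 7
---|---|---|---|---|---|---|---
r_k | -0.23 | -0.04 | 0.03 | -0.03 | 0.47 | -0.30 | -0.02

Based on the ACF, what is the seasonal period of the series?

5

The largest autocorrelation is r_5 = 0.47; the remaining lags stay at or below 0.03.
The dominant spike at lag 5 indicates a seasonal period of 5.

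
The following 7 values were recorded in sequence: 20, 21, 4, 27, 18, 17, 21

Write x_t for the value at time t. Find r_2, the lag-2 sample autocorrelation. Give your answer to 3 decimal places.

-0.029

Mean x̄ = (20 + 21 + 4 + 27 + 18 + 17 + 21)/7 = 18.2857
Deviations from mean: 1.7143, 2.7143, -14.2857, 8.7143, -0.2857, -1.2857, 2.7143
Σ(x_t−x̄)(x_{t+2}−x̄) = (-24.4898) + (23.6531) + (4.0816) + (-11.2041) + (-0.7755) = -8.7347
Denominator Σ(x_t−x̄)² = 299.4286
r_2 = -8.7347 / 299.4286 = -0.029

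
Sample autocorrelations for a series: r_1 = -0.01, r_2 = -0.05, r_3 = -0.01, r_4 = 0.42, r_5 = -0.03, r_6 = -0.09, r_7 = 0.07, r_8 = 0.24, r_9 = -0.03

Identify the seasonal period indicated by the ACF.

4

The largest autocorrelation is r_4 = 0.42, with a weaker echo at lag 8 (0.24); the remaining lags stay at or below 0.07.
The dominant spike at lag 4 indicates a seasonal period of 4.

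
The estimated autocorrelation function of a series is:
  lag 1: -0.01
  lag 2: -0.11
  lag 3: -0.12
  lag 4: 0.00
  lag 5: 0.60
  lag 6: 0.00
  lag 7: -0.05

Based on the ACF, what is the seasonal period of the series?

5

The largest autocorrelation is r_5 = 0.60; the remaining lags stay at or below 0.00.
The dominant spike at lag 5 indicates a seasonal period of 5.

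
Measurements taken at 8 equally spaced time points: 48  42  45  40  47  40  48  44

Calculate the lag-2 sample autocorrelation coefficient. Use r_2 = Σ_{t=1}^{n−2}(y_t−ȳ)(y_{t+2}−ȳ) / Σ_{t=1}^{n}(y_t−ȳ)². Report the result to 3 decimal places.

Mean ȳ = (48 + 42 + 45 + 40 + 47 + 40 + 48 + 44)/8 = 44.2500
Deviations from mean: 3.7500, -2.2500, 0.7500, -4.2500, 2.7500, -4.2500, 3.7500, -0.2500
Numerator Σ_{t=1}^{6}(y_t−ȳ)(y_{t+2}−ȳ) = 43.8750
Denominator Σ(y_t−ȳ)² = 77.5000
r_2 = 43.8750 / 77.5000 = 0.566

0.566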